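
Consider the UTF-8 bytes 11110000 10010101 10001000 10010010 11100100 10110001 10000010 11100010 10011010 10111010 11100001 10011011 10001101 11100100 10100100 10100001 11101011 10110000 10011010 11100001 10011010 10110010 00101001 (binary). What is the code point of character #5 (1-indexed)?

U+4921

Offset 0: leading byte 0xF0 = 11110000 → 4-byte char #1 = F0 95 88 92.
Offset 4: leading byte 0xE4 = 11100100 → 3-byte char #2 = E4 B1 82.
Offset 7: leading byte 0xE2 = 11100010 → 3-byte char #3 = E2 9A BA.
Offset 10: leading byte 0xE1 = 11100001 → 3-byte char #4 = E1 9B 8D.
Offset 13: leading byte 0xE4 = 11100100 → 3-byte char #5 = E4 A4 A1.
Leading byte 0xE4 = 11100100 matches 1110xxxx → 3-byte sequence.
Byte 1: 0xE4 = 11100100, payload 0100 (4 bits).
Byte 2: 0xA4 = 10100100 (10xxxxxx ✓), payload 100100.
Byte 3: 0xA1 = 10100001 (10xxxxxx ✓), payload 100001.
Concatenate: 0100100100100001 = 0x4921 (16 bits → U+4921).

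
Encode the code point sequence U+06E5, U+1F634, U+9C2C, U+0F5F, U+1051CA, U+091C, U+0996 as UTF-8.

U+06E5: 2-byte form → DB A5.
U+1F634: 4-byte form → F0 9F 98 B4.
U+9C2C: 3-byte form → E9 B0 AC.
U+0F5F: 3-byte form → E0 BD 9F.
U+1051CA: 4-byte form → F4 85 87 8A.
U+091C: 3-byte form → E0 A4 9C.
U+0996: 3-byte form → E0 A6 96.
Concatenated (22 bytes): DB A5 F0 9F 98 B4 E9 B0 AC E0 BD 9F F4 85 87 8A E0 A4 9C E0 A6 96.

DB A5 F0 9F 98 B4 E9 B0 AC E0 BD 9F F4 85 87 8A E0 A4 9C E0 A6 96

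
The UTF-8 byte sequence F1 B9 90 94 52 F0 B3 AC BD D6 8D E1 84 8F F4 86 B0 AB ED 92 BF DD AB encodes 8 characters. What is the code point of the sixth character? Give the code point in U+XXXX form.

U+106C2B

Offset 0: leading byte 0xF1 = 11110001 → 4-byte char #1 = F1 B9 90 94.
Offset 4: leading byte 0x52 = 01010010 → 1-byte char #2 = 52.
Offset 5: leading byte 0xF0 = 11110000 → 4-byte char #3 = F0 B3 AC BD.
Offset 9: leading byte 0xD6 = 11010110 → 2-byte char #4 = D6 8D.
Offset 11: leading byte 0xE1 = 11100001 → 3-byte char #5 = E1 84 8F.
Offset 14: leading byte 0xF4 = 11110100 → 4-byte char #6 = F4 86 B0 AB.
Leading byte 0xF4 = 11110100 matches 11110xxx → 4-byte sequence.
Byte 1: 0xF4 = 11110100, payload 100 (3 bits).
Byte 2: 0x86 = 10000110 (10xxxxxx ✓), payload 000110.
Byte 3: 0xB0 = 10110000 (10xxxxxx ✓), payload 110000.
Byte 4: 0xAB = 10101011 (10xxxxxx ✓), payload 101011.
Concatenate: 100000110110000101011 = 0x106C2B (21 bits → U+106C2B).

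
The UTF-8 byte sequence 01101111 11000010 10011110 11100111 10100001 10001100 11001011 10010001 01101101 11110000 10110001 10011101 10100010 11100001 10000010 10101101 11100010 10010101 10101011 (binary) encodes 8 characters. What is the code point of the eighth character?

U+256B

Offset 0: leading byte 0x6F = 01101111 → 1-byte char #1 = 6F.
Offset 1: leading byte 0xC2 = 11000010 → 2-byte char #2 = C2 9E.
Offset 3: leading byte 0xE7 = 11100111 → 3-byte char #3 = E7 A1 8C.
Offset 6: leading byte 0xCB = 11001011 → 2-byte char #4 = CB 91.
Offset 8: leading byte 0x6D = 01101101 → 1-byte char #5 = 6D.
Offset 9: leading byte 0xF0 = 11110000 → 4-byte char #6 = F0 B1 9D A2.
Offset 13: leading byte 0xE1 = 11100001 → 3-byte char #7 = E1 82 AD.
Offset 16: leading byte 0xE2 = 11100010 → 3-byte char #8 = E2 95 AB.
Leading byte 0xE2 = 11100010 matches 1110xxxx → 3-byte sequence.
Byte 1: 0xE2 = 11100010, payload 0010 (4 bits).
Byte 2: 0x95 = 10010101 (10xxxxxx ✓), payload 010101.
Byte 3: 0xAB = 10101011 (10xxxxxx ✓), payload 101011.
Concatenate: 0010010101101011 = 0x256B (16 bits → U+256B).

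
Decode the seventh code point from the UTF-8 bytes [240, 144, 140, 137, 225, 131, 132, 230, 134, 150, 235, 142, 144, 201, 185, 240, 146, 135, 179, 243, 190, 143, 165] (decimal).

U+FE3E5

Offset 0: leading byte 0xF0 = 11110000 → 4-byte char #1 = F0 90 8C 89.
Offset 4: leading byte 0xE1 = 11100001 → 3-byte char #2 = E1 83 84.
Offset 7: leading byte 0xE6 = 11100110 → 3-byte char #3 = E6 86 96.
Offset 10: leading byte 0xEB = 11101011 → 3-byte char #4 = EB 8E 90.
Offset 13: leading byte 0xC9 = 11001001 → 2-byte char #5 = C9 B9.
Offset 15: leading byte 0xF0 = 11110000 → 4-byte char #6 = F0 92 87 B3.
Offset 19: leading byte 0xF3 = 11110011 → 4-byte char #7 = F3 BE 8F A5.
Leading byte 0xF3 = 11110011 matches 11110xxx → 4-byte sequence.
Byte 1: 0xF3 = 11110011, payload 011 (3 bits).
Byte 2: 0xBE = 10111110 (10xxxxxx ✓), payload 111110.
Byte 3: 0x8F = 10001111 (10xxxxxx ✓), payload 001111.
Byte 4: 0xA5 = 10100101 (10xxxxxx ✓), payload 100101.
Concatenate: 011111110001111100101 = 0xFE3E5 (21 bits → U+FE3E5).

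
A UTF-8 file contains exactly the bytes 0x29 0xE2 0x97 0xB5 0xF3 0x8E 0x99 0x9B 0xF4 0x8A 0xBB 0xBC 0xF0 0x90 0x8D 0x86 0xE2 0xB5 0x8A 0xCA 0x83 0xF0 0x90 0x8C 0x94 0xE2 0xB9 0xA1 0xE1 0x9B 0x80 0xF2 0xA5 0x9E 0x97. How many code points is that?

11

Byte at offset 0: 0x29 = 00101001 → 1-byte char (#1). Advance 1.
Byte at offset 1: 0xE2 = 11100010 → 3-byte char (#2). Advance 3.
Byte at offset 4: 0xF3 = 11110011 → 4-byte char (#3). Advance 4.
Byte at offset 8: 0xF4 = 11110100 → 4-byte char (#4). Advance 4.
Byte at offset 12: 0xF0 = 11110000 → 4-byte char (#5). Advance 4.
Byte at offset 16: 0xE2 = 11100010 → 3-byte char (#6). Advance 3.
Byte at offset 19: 0xCA = 11001010 → 2-byte char (#7). Advance 2.
Byte at offset 21: 0xF0 = 11110000 → 4-byte char (#8). Advance 4.
Byte at offset 25: 0xE2 = 11100010 → 3-byte char (#9). Advance 3.
Byte at offset 28: 0xE1 = 11100001 → 3-byte char (#10). Advance 3.
Byte at offset 31: 0xF2 = 11110010 → 4-byte char (#11). Advance 4.
Reached end at offset 35 after 11 code points.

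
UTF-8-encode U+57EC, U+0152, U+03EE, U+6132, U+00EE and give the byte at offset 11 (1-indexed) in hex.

0xC3

1-indexed offset 11 is 0-indexed offset 10.
U+57EC → 3-byte form E5 9F AC at offsets 0–2.
U+0152 → 2-byte form C5 92 at offsets 3–4.
U+03EE → 2-byte form CF AE at offsets 5–6.
U+6132 → 3-byte form E6 84 B2 at offsets 7–9.
U+00EE → 2-byte form C3 AE at offsets 10–11.
Offset 10 falls in char 5's range; it's byte 1 of C3 AE = 0xC3.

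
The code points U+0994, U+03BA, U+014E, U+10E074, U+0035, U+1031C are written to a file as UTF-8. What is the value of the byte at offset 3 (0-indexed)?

U+0994 → 3-byte form E0 A6 94 at offsets 0–2.
U+03BA → 2-byte form CE BA at offsets 3–4.
Offset 3 falls in char 2's range; it's byte 1 of CE BA = 0xCE.

0xCE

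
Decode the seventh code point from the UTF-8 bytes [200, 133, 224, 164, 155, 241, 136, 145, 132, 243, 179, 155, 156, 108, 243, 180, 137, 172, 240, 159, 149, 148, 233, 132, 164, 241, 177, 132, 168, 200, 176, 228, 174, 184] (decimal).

U+1F554

Offset 0: leading byte 0xC8 = 11001000 → 2-byte char #1 = C8 85.
Offset 2: leading byte 0xE0 = 11100000 → 3-byte char #2 = E0 A4 9B.
Offset 5: leading byte 0xF1 = 11110001 → 4-byte char #3 = F1 88 91 84.
Offset 9: leading byte 0xF3 = 11110011 → 4-byte char #4 = F3 B3 9B 9C.
Offset 13: leading byte 0x6C = 01101100 → 1-byte char #5 = 6C.
Offset 14: leading byte 0xF3 = 11110011 → 4-byte char #6 = F3 B4 89 AC.
Offset 18: leading byte 0xF0 = 11110000 → 4-byte char #7 = F0 9F 95 94.
Leading byte 0xF0 = 11110000 matches 11110xxx → 4-byte sequence.
Byte 1: 0xF0 = 11110000, payload 000 (3 bits).
Byte 2: 0x9F = 10011111 (10xxxxxx ✓), payload 011111.
Byte 3: 0x95 = 10010101 (10xxxxxx ✓), payload 010101.
Byte 4: 0x94 = 10010100 (10xxxxxx ✓), payload 010100.
Concatenate: 000011111010101010100 = 0x1F554 (21 bits → U+1F554).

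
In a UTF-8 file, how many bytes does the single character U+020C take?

2

U+020C = 0x20C. UTF-8 uses 1 byte below 0x80, 2 below 0x800, 3 below 0x10000, 4 up to 0x10FFFF. 0x20C is in U+0080–U+07FF → 2 bytes.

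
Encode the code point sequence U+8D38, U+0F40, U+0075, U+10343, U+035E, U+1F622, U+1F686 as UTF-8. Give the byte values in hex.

U+8D38: 3-byte form → E8 B4 B8.
U+0F40: 3-byte form → E0 BD 80.
U+0075: 1-byte form → 75.
U+10343: 4-byte form → F0 90 8D 83.
U+035E: 2-byte form → CD 9E.
U+1F622: 4-byte form → F0 9F 98 A2.
U+1F686: 4-byte form → F0 9F 9A 86.
Concatenated (21 bytes): E8 B4 B8 E0 BD 80 75 F0 90 8D 83 CD 9E F0 9F 98 A2 F0 9F 9A 86.

E8 B4 B8 E0 BD 80 75 F0 90 8D 83 CD 9E F0 9F 98 A2 F0 9F 9A 86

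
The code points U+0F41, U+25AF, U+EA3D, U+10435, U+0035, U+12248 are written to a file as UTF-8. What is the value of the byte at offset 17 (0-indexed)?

0x88

U+0F41 → 3-byte form E0 BD 81 at offsets 0–2.
U+25AF → 3-byte form E2 96 AF at offsets 3–5.
U+EA3D → 3-byte form EE A8 BD at offsets 6–8.
U+10435 → 4-byte form F0 90 90 B5 at offsets 9–12.
U+0035 → 1-byte form 35 at offsets 13–13.
U+12248 → 4-byte form F0 92 89 88 at offsets 14–17.
Offset 17 falls in char 6's range; it's byte 4 of F0 92 89 88 = 0x88.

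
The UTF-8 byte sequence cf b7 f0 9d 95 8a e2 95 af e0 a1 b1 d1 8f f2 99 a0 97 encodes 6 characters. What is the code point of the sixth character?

Offset 0: leading byte 0xCF = 11001111 → 2-byte char #1 = CF B7.
Offset 2: leading byte 0xF0 = 11110000 → 4-byte char #2 = F0 9D 95 8A.
Offset 6: leading byte 0xE2 = 11100010 → 3-byte char #3 = E2 95 AF.
Offset 9: leading byte 0xE0 = 11100000 → 3-byte char #4 = E0 A1 B1.
Offset 12: leading byte 0xD1 = 11010001 → 2-byte char #5 = D1 8F.
Offset 14: leading byte 0xF2 = 11110010 → 4-byte char #6 = F2 99 A0 97.
Leading byte 0xF2 = 11110010 matches 11110xxx → 4-byte sequence.
Byte 1: 0xF2 = 11110010, payload 010 (3 bits).
Byte 2: 0x99 = 10011001 (10xxxxxx ✓), payload 011001.
Byte 3: 0xA0 = 10100000 (10xxxxxx ✓), payload 100000.
Byte 4: 0x97 = 10010111 (10xxxxxx ✓), payload 010111.
Concatenate: 010011001100000010111 = 0x99817 (21 bits → U+99817).

U+99817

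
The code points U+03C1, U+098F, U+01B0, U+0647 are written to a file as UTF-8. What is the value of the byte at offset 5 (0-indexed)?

U+03C1 → 2-byte form CF 81 at offsets 0–1.
U+098F → 3-byte form E0 A6 8F at offsets 2–4.
U+01B0 → 2-byte form C6 B0 at offsets 5–6.
Offset 5 falls in char 3's range; it's byte 1 of C6 B0 = 0xC6.

0xC6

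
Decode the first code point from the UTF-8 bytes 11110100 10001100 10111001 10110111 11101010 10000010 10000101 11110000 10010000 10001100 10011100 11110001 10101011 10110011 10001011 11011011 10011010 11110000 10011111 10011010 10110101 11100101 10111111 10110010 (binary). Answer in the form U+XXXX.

Offset 0: leading byte 0xF4 = 11110100 → 4-byte char #1 = F4 8C B9 B7.
Leading byte 0xF4 = 11110100 matches 11110xxx → 4-byte sequence.
Byte 1: 0xF4 = 11110100, payload 100 (3 bits).
Byte 2: 0x8C = 10001100 (10xxxxxx ✓), payload 001100.
Byte 3: 0xB9 = 10111001 (10xxxxxx ✓), payload 111001.
Byte 4: 0xB7 = 10110111 (10xxxxxx ✓), payload 110111.
Concatenate: 100001100111001110111 = 0x10CE77 (21 bits → U+10CE77).

U+10CE77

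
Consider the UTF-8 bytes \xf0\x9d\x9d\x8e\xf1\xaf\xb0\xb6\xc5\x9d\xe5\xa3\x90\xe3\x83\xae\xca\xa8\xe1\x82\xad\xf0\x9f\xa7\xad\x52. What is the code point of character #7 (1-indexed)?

Offset 0: leading byte 0xF0 = 11110000 → 4-byte char #1 = F0 9D 9D 8E.
Offset 4: leading byte 0xF1 = 11110001 → 4-byte char #2 = F1 AF B0 B6.
Offset 8: leading byte 0xC5 = 11000101 → 2-byte char #3 = C5 9D.
Offset 10: leading byte 0xE5 = 11100101 → 3-byte char #4 = E5 A3 90.
Offset 13: leading byte 0xE3 = 11100011 → 3-byte char #5 = E3 83 AE.
Offset 16: leading byte 0xCA = 11001010 → 2-byte char #6 = CA A8.
Offset 18: leading byte 0xE1 = 11100001 → 3-byte char #7 = E1 82 AD.
Leading byte 0xE1 = 11100001 matches 1110xxxx → 3-byte sequence.
Byte 1: 0xE1 = 11100001, payload 0001 (4 bits).
Byte 2: 0x82 = 10000010 (10xxxxxx ✓), payload 000010.
Byte 3: 0xAD = 10101101 (10xxxxxx ✓), payload 101101.
Concatenate: 0001000010101101 = 0x10AD (16 bits → U+10AD).

U+10AD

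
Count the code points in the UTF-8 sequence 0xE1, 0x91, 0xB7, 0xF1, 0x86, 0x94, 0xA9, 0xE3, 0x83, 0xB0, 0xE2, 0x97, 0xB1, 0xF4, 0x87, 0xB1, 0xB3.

5

Byte at offset 0: 0xE1 = 11100001 → 3-byte char (#1). Advance 3.
Byte at offset 3: 0xF1 = 11110001 → 4-byte char (#2). Advance 4.
Byte at offset 7: 0xE3 = 11100011 → 3-byte char (#3). Advance 3.
Byte at offset 10: 0xE2 = 11100010 → 3-byte char (#4). Advance 3.
Byte at offset 13: 0xF4 = 11110100 → 4-byte char (#5). Advance 4.
Reached end at offset 17 after 5 code points.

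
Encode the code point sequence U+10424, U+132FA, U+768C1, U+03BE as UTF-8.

F0 90 90 A4 F0 93 8B BA F1 B6 A3 81 CE BE

U+10424: 4-byte form → F0 90 90 A4.
U+132FA: 4-byte form → F0 93 8B BA.
U+768C1: 4-byte form → F1 B6 A3 81.
U+03BE: 2-byte form → CE BE.
Concatenated (14 bytes): F0 90 90 A4 F0 93 8B BA F1 B6 A3 81 CE BE.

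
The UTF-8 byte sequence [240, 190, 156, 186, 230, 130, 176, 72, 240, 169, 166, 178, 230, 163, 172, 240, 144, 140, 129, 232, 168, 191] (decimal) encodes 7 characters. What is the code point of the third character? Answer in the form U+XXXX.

U+0048

Offset 0: leading byte 0xF0 = 11110000 → 4-byte char #1 = F0 BE 9C BA.
Offset 4: leading byte 0xE6 = 11100110 → 3-byte char #2 = E6 82 B0.
Offset 7: leading byte 0x48 = 01001000 → 1-byte char #3 = 48.
Leading byte 0x48 = 01001000 matches 0xxxxxxx → 1-byte sequence.
Byte 1: 0x48 = 01001000, payload 1001000 (7 bits).
Concatenate: 1001000 = 0x48 (7 bits → U+0048).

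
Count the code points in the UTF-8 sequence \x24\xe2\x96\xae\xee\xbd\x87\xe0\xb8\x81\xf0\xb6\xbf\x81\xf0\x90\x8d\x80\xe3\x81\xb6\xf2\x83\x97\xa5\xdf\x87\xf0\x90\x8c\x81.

10

Byte at offset 0: 0x24 = 00100100 → 1-byte char (#1). Advance 1.
Byte at offset 1: 0xE2 = 11100010 → 3-byte char (#2). Advance 3.
Byte at offset 4: 0xEE = 11101110 → 3-byte char (#3). Advance 3.
Byte at offset 7: 0xE0 = 11100000 → 3-byte char (#4). Advance 3.
Byte at offset 10: 0xF0 = 11110000 → 4-byte char (#5). Advance 4.
Byte at offset 14: 0xF0 = 11110000 → 4-byte char (#6). Advance 4.
Byte at offset 18: 0xE3 = 11100011 → 3-byte char (#7). Advance 3.
Byte at offset 21: 0xF2 = 11110010 → 4-byte char (#8). Advance 4.
Byte at offset 25: 0xDF = 11011111 → 2-byte char (#9). Advance 2.
Byte at offset 27: 0xF0 = 11110000 → 4-byte char (#10). Advance 4.
Reached end at offset 31 after 10 code points.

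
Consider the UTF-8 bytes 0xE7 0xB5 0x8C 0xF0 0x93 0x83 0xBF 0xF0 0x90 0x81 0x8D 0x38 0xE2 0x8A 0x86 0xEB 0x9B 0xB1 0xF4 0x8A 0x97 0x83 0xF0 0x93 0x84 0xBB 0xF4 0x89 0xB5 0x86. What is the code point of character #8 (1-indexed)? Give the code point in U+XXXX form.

U+1313B

Offset 0: leading byte 0xE7 = 11100111 → 3-byte char #1 = E7 B5 8C.
Offset 3: leading byte 0xF0 = 11110000 → 4-byte char #2 = F0 93 83 BF.
Offset 7: leading byte 0xF0 = 11110000 → 4-byte char #3 = F0 90 81 8D.
Offset 11: leading byte 0x38 = 00111000 → 1-byte char #4 = 38.
Offset 12: leading byte 0xE2 = 11100010 → 3-byte char #5 = E2 8A 86.
Offset 15: leading byte 0xEB = 11101011 → 3-byte char #6 = EB 9B B1.
Offset 18: leading byte 0xF4 = 11110100 → 4-byte char #7 = F4 8A 97 83.
Offset 22: leading byte 0xF0 = 11110000 → 4-byte char #8 = F0 93 84 BB.
Leading byte 0xF0 = 11110000 matches 11110xxx → 4-byte sequence.
Byte 1: 0xF0 = 11110000, payload 000 (3 bits).
Byte 2: 0x93 = 10010011 (10xxxxxx ✓), payload 010011.
Byte 3: 0x84 = 10000100 (10xxxxxx ✓), payload 000100.
Byte 4: 0xBB = 10111011 (10xxxxxx ✓), payload 111011.
Concatenate: 000010011000100111011 = 0x1313B (21 bits → U+1313B).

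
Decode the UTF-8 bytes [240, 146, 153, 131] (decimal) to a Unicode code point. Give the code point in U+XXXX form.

Leading byte 0xF0 = 11110000 matches 11110xxx → 4-byte sequence.
Byte 1: 0xF0 = 11110000, payload 000 (3 bits).
Byte 2: 0x92 = 10010010 (10xxxxxx ✓), payload 010010.
Byte 3: 0x99 = 10011001 (10xxxxxx ✓), payload 011001.
Byte 4: 0x83 = 10000011 (10xxxxxx ✓), payload 000011.
Concatenate: 000010010011001000011 = 0x12643 (21 bits → U+12643).

U+12643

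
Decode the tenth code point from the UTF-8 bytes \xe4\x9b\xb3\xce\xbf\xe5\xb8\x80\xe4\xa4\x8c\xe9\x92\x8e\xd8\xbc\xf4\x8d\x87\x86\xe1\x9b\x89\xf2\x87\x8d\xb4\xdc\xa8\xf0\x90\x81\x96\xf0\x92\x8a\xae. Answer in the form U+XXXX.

Offset 0: leading byte 0xE4 = 11100100 → 3-byte char #1 = E4 9B B3.
Offset 3: leading byte 0xCE = 11001110 → 2-byte char #2 = CE BF.
Offset 5: leading byte 0xE5 = 11100101 → 3-byte char #3 = E5 B8 80.
Offset 8: leading byte 0xE4 = 11100100 → 3-byte char #4 = E4 A4 8C.
Offset 11: leading byte 0xE9 = 11101001 → 3-byte char #5 = E9 92 8E.
Offset 14: leading byte 0xD8 = 11011000 → 2-byte char #6 = D8 BC.
Offset 16: leading byte 0xF4 = 11110100 → 4-byte char #7 = F4 8D 87 86.
Offset 20: leading byte 0xE1 = 11100001 → 3-byte char #8 = E1 9B 89.
Offset 23: leading byte 0xF2 = 11110010 → 4-byte char #9 = F2 87 8D B4.
Offset 27: leading byte 0xDC = 11011100 → 2-byte char #10 = DC A8.
Leading byte 0xDC = 11011100 matches 110xxxxx → 2-byte sequence.
Byte 1: 0xDC = 11011100, payload 11100 (5 bits).
Byte 2: 0xA8 = 10101000 (10xxxxxx ✓), payload 101000.
Concatenate: 11100101000 = 0x728 (11 bits → U+0728).

U+0728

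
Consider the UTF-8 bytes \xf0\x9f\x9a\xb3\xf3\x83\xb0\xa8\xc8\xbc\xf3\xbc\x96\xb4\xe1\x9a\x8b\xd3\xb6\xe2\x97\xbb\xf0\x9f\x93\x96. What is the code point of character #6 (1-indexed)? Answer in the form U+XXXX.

Offset 0: leading byte 0xF0 = 11110000 → 4-byte char #1 = F0 9F 9A B3.
Offset 4: leading byte 0xF3 = 11110011 → 4-byte char #2 = F3 83 B0 A8.
Offset 8: leading byte 0xC8 = 11001000 → 2-byte char #3 = C8 BC.
Offset 10: leading byte 0xF3 = 11110011 → 4-byte char #4 = F3 BC 96 B4.
Offset 14: leading byte 0xE1 = 11100001 → 3-byte char #5 = E1 9A 8B.
Offset 17: leading byte 0xD3 = 11010011 → 2-byte char #6 = D3 B6.
Leading byte 0xD3 = 11010011 matches 110xxxxx → 2-byte sequence.
Byte 1: 0xD3 = 11010011, payload 10011 (5 bits).
Byte 2: 0xB6 = 10110110 (10xxxxxx ✓), payload 110110.
Concatenate: 10011110110 = 0x4F6 (11 bits → U+04F6).

U+04F6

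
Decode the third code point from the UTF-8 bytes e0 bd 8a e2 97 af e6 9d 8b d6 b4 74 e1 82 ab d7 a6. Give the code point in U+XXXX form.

U+674B

Offset 0: leading byte 0xE0 = 11100000 → 3-byte char #1 = E0 BD 8A.
Offset 3: leading byte 0xE2 = 11100010 → 3-byte char #2 = E2 97 AF.
Offset 6: leading byte 0xE6 = 11100110 → 3-byte char #3 = E6 9D 8B.
Leading byte 0xE6 = 11100110 matches 1110xxxx → 3-byte sequence.
Byte 1: 0xE6 = 11100110, payload 0110 (4 bits).
Byte 2: 0x9D = 10011101 (10xxxxxx ✓), payload 011101.
Byte 3: 0x8B = 10001011 (10xxxxxx ✓), payload 001011.
Concatenate: 0110011101001011 = 0x674B (16 bits → U+674B).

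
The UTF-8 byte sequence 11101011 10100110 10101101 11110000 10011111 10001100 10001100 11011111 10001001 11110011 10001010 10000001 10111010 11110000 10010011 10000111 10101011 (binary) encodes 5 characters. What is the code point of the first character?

U+B9AD

Offset 0: leading byte 0xEB = 11101011 → 3-byte char #1 = EB A6 AD.
Leading byte 0xEB = 11101011 matches 1110xxxx → 3-byte sequence.
Byte 1: 0xEB = 11101011, payload 1011 (4 bits).
Byte 2: 0xA6 = 10100110 (10xxxxxx ✓), payload 100110.
Byte 3: 0xAD = 10101101 (10xxxxxx ✓), payload 101101.
Concatenate: 1011100110101101 = 0xB9AD (16 bits → U+B9AD).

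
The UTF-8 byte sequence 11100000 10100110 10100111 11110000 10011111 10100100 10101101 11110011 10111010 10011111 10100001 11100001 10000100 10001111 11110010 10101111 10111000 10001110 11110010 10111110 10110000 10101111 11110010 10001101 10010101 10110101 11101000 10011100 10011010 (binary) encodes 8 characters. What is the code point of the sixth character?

Offset 0: leading byte 0xE0 = 11100000 → 3-byte char #1 = E0 A6 A7.
Offset 3: leading byte 0xF0 = 11110000 → 4-byte char #2 = F0 9F A4 AD.
Offset 7: leading byte 0xF3 = 11110011 → 4-byte char #3 = F3 BA 9F A1.
Offset 11: leading byte 0xE1 = 11100001 → 3-byte char #4 = E1 84 8F.
Offset 14: leading byte 0xF2 = 11110010 → 4-byte char #5 = F2 AF B8 8E.
Offset 18: leading byte 0xF2 = 11110010 → 4-byte char #6 = F2 BE B0 AF.
Leading byte 0xF2 = 11110010 matches 11110xxx → 4-byte sequence.
Byte 1: 0xF2 = 11110010, payload 010 (3 bits).
Byte 2: 0xBE = 10111110 (10xxxxxx ✓), payload 111110.
Byte 3: 0xB0 = 10110000 (10xxxxxx ✓), payload 110000.
Byte 4: 0xAF = 10101111 (10xxxxxx ✓), payload 101111.
Concatenate: 010111110110000101111 = 0xBEC2F (21 bits → U+BEC2F).

U+BEC2F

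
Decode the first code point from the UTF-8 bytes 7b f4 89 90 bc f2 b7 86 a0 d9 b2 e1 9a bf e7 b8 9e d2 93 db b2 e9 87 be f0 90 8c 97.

U+007B

Offset 0: leading byte 0x7B = 01111011 → 1-byte char #1 = 7B.
Leading byte 0x7B = 01111011 matches 0xxxxxxx → 1-byte sequence.
Byte 1: 0x7B = 01111011, payload 1111011 (7 bits).
Concatenate: 1111011 = 0x7B (7 bits → U+007B).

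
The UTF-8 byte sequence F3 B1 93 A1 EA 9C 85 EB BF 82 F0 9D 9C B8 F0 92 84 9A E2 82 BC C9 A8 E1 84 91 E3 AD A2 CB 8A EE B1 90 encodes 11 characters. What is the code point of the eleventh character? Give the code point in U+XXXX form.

Offset 0: leading byte 0xF3 = 11110011 → 4-byte char #1 = F3 B1 93 A1.
Offset 4: leading byte 0xEA = 11101010 → 3-byte char #2 = EA 9C 85.
Offset 7: leading byte 0xEB = 11101011 → 3-byte char #3 = EB BF 82.
Offset 10: leading byte 0xF0 = 11110000 → 4-byte char #4 = F0 9D 9C B8.
Offset 14: leading byte 0xF0 = 11110000 → 4-byte char #5 = F0 92 84 9A.
Offset 18: leading byte 0xE2 = 11100010 → 3-byte char #6 = E2 82 BC.
Offset 21: leading byte 0xC9 = 11001001 → 2-byte char #7 = C9 A8.
Offset 23: leading byte 0xE1 = 11100001 → 3-byte char #8 = E1 84 91.
Offset 26: leading byte 0xE3 = 11100011 → 3-byte char #9 = E3 AD A2.
Offset 29: leading byte 0xCB = 11001011 → 2-byte char #10 = CB 8A.
Offset 31: leading byte 0xEE = 11101110 → 3-byte char #11 = EE B1 90.
Leading byte 0xEE = 11101110 matches 1110xxxx → 3-byte sequence.
Byte 1: 0xEE = 11101110, payload 1110 (4 bits).
Byte 2: 0xB1 = 10110001 (10xxxxxx ✓), payload 110001.
Byte 3: 0x90 = 10010000 (10xxxxxx ✓), payload 010000.
Concatenate: 1110110001010000 = 0xEC50 (16 bits → U+EC50).

U+EC50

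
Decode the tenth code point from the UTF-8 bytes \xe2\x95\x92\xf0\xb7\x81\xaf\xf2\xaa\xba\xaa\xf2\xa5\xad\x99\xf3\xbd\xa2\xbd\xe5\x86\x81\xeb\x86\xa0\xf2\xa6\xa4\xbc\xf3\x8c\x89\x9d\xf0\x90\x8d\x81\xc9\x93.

Offset 0: leading byte 0xE2 = 11100010 → 3-byte char #1 = E2 95 92.
Offset 3: leading byte 0xF0 = 11110000 → 4-byte char #2 = F0 B7 81 AF.
Offset 7: leading byte 0xF2 = 11110010 → 4-byte char #3 = F2 AA BA AA.
Offset 11: leading byte 0xF2 = 11110010 → 4-byte char #4 = F2 A5 AD 99.
Offset 15: leading byte 0xF3 = 11110011 → 4-byte char #5 = F3 BD A2 BD.
Offset 19: leading byte 0xE5 = 11100101 → 3-byte char #6 = E5 86 81.
Offset 22: leading byte 0xEB = 11101011 → 3-byte char #7 = EB 86 A0.
Offset 25: leading byte 0xF2 = 11110010 → 4-byte char #8 = F2 A6 A4 BC.
Offset 29: leading byte 0xF3 = 11110011 → 4-byte char #9 = F3 8C 89 9D.
Offset 33: leading byte 0xF0 = 11110000 → 4-byte char #10 = F0 90 8D 81.
Leading byte 0xF0 = 11110000 matches 11110xxx → 4-byte sequence.
Byte 1: 0xF0 = 11110000, payload 000 (3 bits).
Byte 2: 0x90 = 10010000 (10xxxxxx ✓), payload 010000.
Byte 3: 0x8D = 10001101 (10xxxxxx ✓), payload 001101.
Byte 4: 0x81 = 10000001 (10xxxxxx ✓), payload 000001.
Concatenate: 000010000001101000001 = 0x10341 (21 bits → U+10341).

U+10341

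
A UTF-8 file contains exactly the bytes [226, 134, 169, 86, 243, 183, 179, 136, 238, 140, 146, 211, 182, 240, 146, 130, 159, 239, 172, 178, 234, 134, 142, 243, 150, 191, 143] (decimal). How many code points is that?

9

Byte at offset 0: 0xE2 = 11100010 → 3-byte char (#1). Advance 3.
Byte at offset 3: 0x56 = 01010110 → 1-byte char (#2). Advance 1.
Byte at offset 4: 0xF3 = 11110011 → 4-byte char (#3). Advance 4.
Byte at offset 8: 0xEE = 11101110 → 3-byte char (#4). Advance 3.
Byte at offset 11: 0xD3 = 11010011 → 2-byte char (#5). Advance 2.
Byte at offset 13: 0xF0 = 11110000 → 4-byte char (#6). Advance 4.
Byte at offset 17: 0xEF = 11101111 → 3-byte char (#7). Advance 3.
Byte at offset 20: 0xEA = 11101010 → 3-byte char (#8). Advance 3.
Byte at offset 23: 0xF3 = 11110011 → 4-byte char (#9). Advance 4.
Reached end at offset 27 after 9 code points.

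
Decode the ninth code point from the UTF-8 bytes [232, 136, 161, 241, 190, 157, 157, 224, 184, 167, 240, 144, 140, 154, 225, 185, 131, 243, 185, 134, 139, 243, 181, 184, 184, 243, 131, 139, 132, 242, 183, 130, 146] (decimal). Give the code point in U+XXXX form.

Offset 0: leading byte 0xE8 = 11101000 → 3-byte char #1 = E8 88 A1.
Offset 3: leading byte 0xF1 = 11110001 → 4-byte char #2 = F1 BE 9D 9D.
Offset 7: leading byte 0xE0 = 11100000 → 3-byte char #3 = E0 B8 A7.
Offset 10: leading byte 0xF0 = 11110000 → 4-byte char #4 = F0 90 8C 9A.
Offset 14: leading byte 0xE1 = 11100001 → 3-byte char #5 = E1 B9 83.
Offset 17: leading byte 0xF3 = 11110011 → 4-byte char #6 = F3 B9 86 8B.
Offset 21: leading byte 0xF3 = 11110011 → 4-byte char #7 = F3 B5 B8 B8.
Offset 25: leading byte 0xF3 = 11110011 → 4-byte char #8 = F3 83 8B 84.
Offset 29: leading byte 0xF2 = 11110010 → 4-byte char #9 = F2 B7 82 92.
Leading byte 0xF2 = 11110010 matches 11110xxx → 4-byte sequence.
Byte 1: 0xF2 = 11110010, payload 010 (3 bits).
Byte 2: 0xB7 = 10110111 (10xxxxxx ✓), payload 110111.
Byte 3: 0x82 = 10000010 (10xxxxxx ✓), payload 000010.
Byte 4: 0x92 = 10010010 (10xxxxxx ✓), payload 010010.
Concatenate: 010110111000010010010 = 0xB7092 (21 bits → U+B7092).

U+B7092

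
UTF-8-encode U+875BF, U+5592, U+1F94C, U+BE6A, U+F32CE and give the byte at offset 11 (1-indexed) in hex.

0x8C

1-indexed offset 11 is 0-indexed offset 10.
U+875BF → 4-byte form F2 87 96 BF at offsets 0–3.
U+5592 → 3-byte form E5 96 92 at offsets 4–6.
U+1F94C → 4-byte form F0 9F A5 8C at offsets 7–10.
Offset 10 falls in char 3's range; it's byte 4 of F0 9F A5 8C = 0x8C.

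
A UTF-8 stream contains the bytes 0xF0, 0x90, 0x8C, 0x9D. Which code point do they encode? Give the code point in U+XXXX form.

Leading byte 0xF0 = 11110000 matches 11110xxx → 4-byte sequence.
Byte 1: 0xF0 = 11110000, payload 000 (3 bits).
Byte 2: 0x90 = 10010000 (10xxxxxx ✓), payload 010000.
Byte 3: 0x8C = 10001100 (10xxxxxx ✓), payload 001100.
Byte 4: 0x9D = 10011101 (10xxxxxx ✓), payload 011101.
Concatenate: 000010000001100011101 = 0x1031D (21 bits → U+1031D).

U+1031D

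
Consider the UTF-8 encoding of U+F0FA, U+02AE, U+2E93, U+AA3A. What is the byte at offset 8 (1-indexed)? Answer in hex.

0x93

1-indexed offset 8 is 0-indexed offset 7.
U+F0FA → 3-byte form EF 83 BA at offsets 0–2.
U+02AE → 2-byte form CA AE at offsets 3–4.
U+2E93 → 3-byte form E2 BA 93 at offsets 5–7.
Offset 7 falls in char 3's range; it's byte 3 of E2 BA 93 = 0x93.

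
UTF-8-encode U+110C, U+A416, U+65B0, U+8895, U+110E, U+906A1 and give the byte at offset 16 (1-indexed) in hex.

0xF2

1-indexed offset 16 is 0-indexed offset 15.
U+110C → 3-byte form E1 84 8C at offsets 0–2.
U+A416 → 3-byte form EA 90 96 at offsets 3–5.
U+65B0 → 3-byte form E6 96 B0 at offsets 6–8.
U+8895 → 3-byte form E8 A2 95 at offsets 9–11.
U+110E → 3-byte form E1 84 8E at offsets 12–14.
U+906A1 → 4-byte form F2 90 9A A1 at offsets 15–18.
Offset 15 falls in char 6's range; it's byte 1 of F2 90 9A A1 = 0xF2.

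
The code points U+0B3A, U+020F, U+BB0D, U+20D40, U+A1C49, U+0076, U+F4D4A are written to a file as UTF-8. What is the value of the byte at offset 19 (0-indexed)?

U+0B3A → 3-byte form E0 AC BA at offsets 0–2.
U+020F → 2-byte form C8 8F at offsets 3–4.
U+BB0D → 3-byte form EB AC 8D at offsets 5–7.
U+20D40 → 4-byte form F0 A0 B5 80 at offsets 8–11.
U+A1C49 → 4-byte form F2 A1 B1 89 at offsets 12–15.
U+0076 → 1-byte form 76 at offsets 16–16.
U+F4D4A → 4-byte form F3 B4 B5 8A at offsets 17–20.
Offset 19 falls in char 7's range; it's byte 3 of F3 B4 B5 8A = 0xB5.

0xB5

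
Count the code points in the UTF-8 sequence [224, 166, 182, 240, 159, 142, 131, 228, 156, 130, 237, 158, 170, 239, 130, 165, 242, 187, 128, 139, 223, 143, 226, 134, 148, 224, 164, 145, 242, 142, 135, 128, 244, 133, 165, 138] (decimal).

11

Byte at offset 0: 0xE0 = 11100000 → 3-byte char (#1). Advance 3.
Byte at offset 3: 0xF0 = 11110000 → 4-byte char (#2). Advance 4.
Byte at offset 7: 0xE4 = 11100100 → 3-byte char (#3). Advance 3.
Byte at offset 10: 0xED = 11101101 → 3-byte char (#4). Advance 3.
Byte at offset 13: 0xEF = 11101111 → 3-byte char (#5). Advance 3.
Byte at offset 16: 0xF2 = 11110010 → 4-byte char (#6). Advance 4.
Byte at offset 20: 0xDF = 11011111 → 2-byte char (#7). Advance 2.
Byte at offset 22: 0xE2 = 11100010 → 3-byte char (#8). Advance 3.
Byte at offset 25: 0xE0 = 11100000 → 3-byte char (#9). Advance 3.
Byte at offset 28: 0xF2 = 11110010 → 4-byte char (#10). Advance 4.
Byte at offset 32: 0xF4 = 11110100 → 4-byte char (#11). Advance 4.
Reached end at offset 36 after 11 code points.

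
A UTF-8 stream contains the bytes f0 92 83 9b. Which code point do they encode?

U+120DB

Leading byte 0xF0 = 11110000 matches 11110xxx → 4-byte sequence.
Byte 1: 0xF0 = 11110000, payload 000 (3 bits).
Byte 2: 0x92 = 10010010 (10xxxxxx ✓), payload 010010.
Byte 3: 0x83 = 10000011 (10xxxxxx ✓), payload 000011.
Byte 4: 0x9B = 10011011 (10xxxxxx ✓), payload 011011.
Concatenate: 000010010000011011011 = 0x120DB (21 bits → U+120DB).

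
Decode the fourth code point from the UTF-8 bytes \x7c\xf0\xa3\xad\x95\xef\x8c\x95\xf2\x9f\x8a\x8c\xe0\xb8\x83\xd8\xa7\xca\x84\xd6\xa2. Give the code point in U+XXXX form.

Offset 0: leading byte 0x7C = 01111100 → 1-byte char #1 = 7C.
Offset 1: leading byte 0xF0 = 11110000 → 4-byte char #2 = F0 A3 AD 95.
Offset 5: leading byte 0xEF = 11101111 → 3-byte char #3 = EF 8C 95.
Offset 8: leading byte 0xF2 = 11110010 → 4-byte char #4 = F2 9F 8A 8C.
Leading byte 0xF2 = 11110010 matches 11110xxx → 4-byte sequence.
Byte 1: 0xF2 = 11110010, payload 010 (3 bits).
Byte 2: 0x9F = 10011111 (10xxxxxx ✓), payload 011111.
Byte 3: 0x8A = 10001010 (10xxxxxx ✓), payload 001010.
Byte 4: 0x8C = 10001100 (10xxxxxx ✓), payload 001100.
Concatenate: 010011111001010001100 = 0x9F28C (21 bits → U+9F28C).

U+9F28C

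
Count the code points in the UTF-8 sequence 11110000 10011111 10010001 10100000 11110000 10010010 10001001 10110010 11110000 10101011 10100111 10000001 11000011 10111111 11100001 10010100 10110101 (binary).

5

Byte at offset 0: 0xF0 = 11110000 → 4-byte char (#1). Advance 4.
Byte at offset 4: 0xF0 = 11110000 → 4-byte char (#2). Advance 4.
Byte at offset 8: 0xF0 = 11110000 → 4-byte char (#3). Advance 4.
Byte at offset 12: 0xC3 = 11000011 → 2-byte char (#4). Advance 2.
Byte at offset 14: 0xE1 = 11100001 → 3-byte char (#5). Advance 3.
Reached end at offset 17 after 5 code points.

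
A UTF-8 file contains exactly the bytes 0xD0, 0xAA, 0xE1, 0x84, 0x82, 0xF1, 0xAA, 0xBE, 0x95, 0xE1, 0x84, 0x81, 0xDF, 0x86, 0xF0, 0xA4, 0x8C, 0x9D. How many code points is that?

Byte at offset 0: 0xD0 = 11010000 → 2-byte char (#1). Advance 2.
Byte at offset 2: 0xE1 = 11100001 → 3-byte char (#2). Advance 3.
Byte at offset 5: 0xF1 = 11110001 → 4-byte char (#3). Advance 4.
Byte at offset 9: 0xE1 = 11100001 → 3-byte char (#4). Advance 3.
Byte at offset 12: 0xDF = 11011111 → 2-byte char (#5). Advance 2.
Byte at offset 14: 0xF0 = 11110000 → 4-byte char (#6). Advance 4.
Reached end at offset 18 after 6 code points.

6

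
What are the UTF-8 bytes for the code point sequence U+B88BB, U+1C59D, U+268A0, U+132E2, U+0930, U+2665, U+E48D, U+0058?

F2 B8 A2 BB F0 9C 96 9D F0 A6 A2 A0 F0 93 8B A2 E0 A4 B0 E2 99 A5 EE 92 8D 58

U+B88BB: 4-byte form → F2 B8 A2 BB.
U+1C59D: 4-byte form → F0 9C 96 9D.
U+268A0: 4-byte form → F0 A6 A2 A0.
U+132E2: 4-byte form → F0 93 8B A2.
U+0930: 3-byte form → E0 A4 B0.
U+2665: 3-byte form → E2 99 A5.
U+E48D: 3-byte form → EE 92 8D.
U+0058: 1-byte form → 58.
Concatenated (26 bytes): F2 B8 A2 BB F0 9C 96 9D F0 A6 A2 A0 F0 93 8B A2 E0 A4 B0 E2 99 A5 EE 92 8D 58.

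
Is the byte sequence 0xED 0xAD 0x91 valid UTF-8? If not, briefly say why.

invalid (encodes a surrogate (U+D800–U+DFFF))

Structurally a 3-byte sequence; payload = 0xDB51.
But 0xDB51 is in U+D800–U+DFFF, the surrogate range. Surrogates are not Unicode scalar values and are forbidden in UTF-8.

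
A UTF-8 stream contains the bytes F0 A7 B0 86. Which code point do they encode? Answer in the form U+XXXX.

Leading byte 0xF0 = 11110000 matches 11110xxx → 4-byte sequence.
Byte 1: 0xF0 = 11110000, payload 000 (3 bits).
Byte 2: 0xA7 = 10100111 (10xxxxxx ✓), payload 100111.
Byte 3: 0xB0 = 10110000 (10xxxxxx ✓), payload 110000.
Byte 4: 0x86 = 10000110 (10xxxxxx ✓), payload 000110.
Concatenate: 000100111110000000110 = 0x27C06 (21 bits → U+27C06).

U+27C06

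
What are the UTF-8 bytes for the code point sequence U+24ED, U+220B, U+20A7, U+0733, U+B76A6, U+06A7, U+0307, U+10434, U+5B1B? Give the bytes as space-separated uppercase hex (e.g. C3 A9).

U+24ED: 3-byte form → E2 93 AD.
U+220B: 3-byte form → E2 88 8B.
U+20A7: 3-byte form → E2 82 A7.
U+0733: 2-byte form → DC B3.
U+B76A6: 4-byte form → F2 B7 9A A6.
U+06A7: 2-byte form → DA A7.
U+0307: 2-byte form → CC 87.
U+10434: 4-byte form → F0 90 90 B4.
U+5B1B: 3-byte form → E5 AC 9B.
Concatenated (26 bytes): E2 93 AD E2 88 8B E2 82 A7 DC B3 F2 B7 9A A6 DA A7 CC 87 F0 90 90 B4 E5 AC 9B.

E2 93 AD E2 88 8B E2 82 A7 DC B3 F2 B7 9A A6 DA A7 CC 87 F0 90 90 B4 E5 AC 9B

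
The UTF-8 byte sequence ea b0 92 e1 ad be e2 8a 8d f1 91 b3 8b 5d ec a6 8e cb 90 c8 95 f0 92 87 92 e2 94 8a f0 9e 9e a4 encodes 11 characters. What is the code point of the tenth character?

U+250A

Offset 0: leading byte 0xEA = 11101010 → 3-byte char #1 = EA B0 92.
Offset 3: leading byte 0xE1 = 11100001 → 3-byte char #2 = E1 AD BE.
Offset 6: leading byte 0xE2 = 11100010 → 3-byte char #3 = E2 8A 8D.
Offset 9: leading byte 0xF1 = 11110001 → 4-byte char #4 = F1 91 B3 8B.
Offset 13: leading byte 0x5D = 01011101 → 1-byte char #5 = 5D.
Offset 14: leading byte 0xEC = 11101100 → 3-byte char #6 = EC A6 8E.
Offset 17: leading byte 0xCB = 11001011 → 2-byte char #7 = CB 90.
Offset 19: leading byte 0xC8 = 11001000 → 2-byte char #8 = C8 95.
Offset 21: leading byte 0xF0 = 11110000 → 4-byte char #9 = F0 92 87 92.
Offset 25: leading byte 0xE2 = 11100010 → 3-byte char #10 = E2 94 8A.
Leading byte 0xE2 = 11100010 matches 1110xxxx → 3-byte sequence.
Byte 1: 0xE2 = 11100010, payload 0010 (4 bits).
Byte 2: 0x94 = 10010100 (10xxxxxx ✓), payload 010100.
Byte 3: 0x8A = 10001010 (10xxxxxx ✓), payload 001010.
Concatenate: 0010010100001010 = 0x250A (16 bits → U+250A).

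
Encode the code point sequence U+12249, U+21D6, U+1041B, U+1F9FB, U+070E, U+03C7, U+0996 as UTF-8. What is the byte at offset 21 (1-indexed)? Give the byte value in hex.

1-indexed offset 21 is 0-indexed offset 20.
U+12249 → 4-byte form F0 92 89 89 at offsets 0–3.
U+21D6 → 3-byte form E2 87 96 at offsets 4–6.
U+1041B → 4-byte form F0 90 90 9B at offsets 7–10.
U+1F9FB → 4-byte form F0 9F A7 BB at offsets 11–14.
U+070E → 2-byte form DC 8E at offsets 15–16.
U+03C7 → 2-byte form CF 87 at offsets 17–18.
U+0996 → 3-byte form E0 A6 96 at offsets 19–21.
Offset 20 falls in char 7's range; it's byte 2 of E0 A6 96 = 0xA6.

0xA6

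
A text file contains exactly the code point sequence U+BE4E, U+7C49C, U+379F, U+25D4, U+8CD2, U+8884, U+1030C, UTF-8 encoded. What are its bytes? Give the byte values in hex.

EB B9 8E F1 BC 92 9C E3 9E 9F E2 97 94 E8 B3 92 E8 A2 84 F0 90 8C 8C

U+BE4E: 3-byte form → EB B9 8E.
U+7C49C: 4-byte form → F1 BC 92 9C.
U+379F: 3-byte form → E3 9E 9F.
U+25D4: 3-byte form → E2 97 94.
U+8CD2: 3-byte form → E8 B3 92.
U+8884: 3-byte form → E8 A2 84.
U+1030C: 4-byte form → F0 90 8C 8C.
Concatenated (23 bytes): EB B9 8E F1 BC 92 9C E3 9E 9F E2 97 94 E8 B3 92 E8 A2 84 F0 90 8C 8C.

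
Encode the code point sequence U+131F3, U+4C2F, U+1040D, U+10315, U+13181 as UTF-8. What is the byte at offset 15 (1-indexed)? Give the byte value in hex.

0x95

1-indexed offset 15 is 0-indexed offset 14.
U+131F3 → 4-byte form F0 93 87 B3 at offsets 0–3.
U+4C2F → 3-byte form E4 B0 AF at offsets 4–6.
U+1040D → 4-byte form F0 90 90 8D at offsets 7–10.
U+10315 → 4-byte form F0 90 8C 95 at offsets 11–14.
Offset 14 falls in char 4's range; it's byte 4 of F0 90 8C 95 = 0x95.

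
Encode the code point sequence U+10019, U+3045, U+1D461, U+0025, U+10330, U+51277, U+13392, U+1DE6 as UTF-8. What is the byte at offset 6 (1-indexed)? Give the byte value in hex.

1-indexed offset 6 is 0-indexed offset 5.
U+10019 → 4-byte form F0 90 80 99 at offsets 0–3.
U+3045 → 3-byte form E3 81 85 at offsets 4–6.
Offset 5 falls in char 2's range; it's byte 2 of E3 81 85 = 0x81.

0x81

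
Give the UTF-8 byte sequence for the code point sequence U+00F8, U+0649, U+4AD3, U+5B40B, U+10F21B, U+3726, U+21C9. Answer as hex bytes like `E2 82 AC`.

C3 B8 D9 89 E4 AB 93 F1 9B 90 8B F4 8F 88 9B E3 9C A6 E2 87 89

U+00F8: 2-byte form → C3 B8.
U+0649: 2-byte form → D9 89.
U+4AD3: 3-byte form → E4 AB 93.
U+5B40B: 4-byte form → F1 9B 90 8B.
U+10F21B: 4-byte form → F4 8F 88 9B.
U+3726: 3-byte form → E3 9C A6.
U+21C9: 3-byte form → E2 87 89.
Concatenated (21 bytes): C3 B8 D9 89 E4 AB 93 F1 9B 90 8B F4 8F 88 9B E3 9C A6 E2 87 89.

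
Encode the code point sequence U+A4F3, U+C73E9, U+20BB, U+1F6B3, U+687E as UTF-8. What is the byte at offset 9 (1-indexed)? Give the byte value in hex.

0x82

1-indexed offset 9 is 0-indexed offset 8.
U+A4F3 → 3-byte form EA 93 B3 at offsets 0–2.
U+C73E9 → 4-byte form F3 87 8F A9 at offsets 3–6.
U+20BB → 3-byte form E2 82 BB at offsets 7–9.
Offset 8 falls in char 3's range; it's byte 2 of E2 82 BB = 0x82.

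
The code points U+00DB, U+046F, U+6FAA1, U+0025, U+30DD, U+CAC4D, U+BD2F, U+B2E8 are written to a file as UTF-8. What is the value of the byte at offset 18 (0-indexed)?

0xAF

U+00DB → 2-byte form C3 9B at offsets 0–1.
U+046F → 2-byte form D1 AF at offsets 2–3.
U+6FAA1 → 4-byte form F1 AF AA A1 at offsets 4–7.
U+0025 → 1-byte form 25 at offsets 8–8.
U+30DD → 3-byte form E3 83 9D at offsets 9–11.
U+CAC4D → 4-byte form F3 8A B1 8D at offsets 12–15.
U+BD2F → 3-byte form EB B4 AF at offsets 16–18.
Offset 18 falls in char 7's range; it's byte 3 of EB B4 AF = 0xAF.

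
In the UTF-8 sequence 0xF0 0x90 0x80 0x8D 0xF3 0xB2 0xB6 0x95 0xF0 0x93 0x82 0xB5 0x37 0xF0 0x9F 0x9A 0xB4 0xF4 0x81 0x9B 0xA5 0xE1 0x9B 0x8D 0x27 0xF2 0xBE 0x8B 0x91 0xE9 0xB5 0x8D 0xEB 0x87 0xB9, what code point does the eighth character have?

U+0027

Offset 0: leading byte 0xF0 = 11110000 → 4-byte char #1 = F0 90 80 8D.
Offset 4: leading byte 0xF3 = 11110011 → 4-byte char #2 = F3 B2 B6 95.
Offset 8: leading byte 0xF0 = 11110000 → 4-byte char #3 = F0 93 82 B5.
Offset 12: leading byte 0x37 = 00110111 → 1-byte char #4 = 37.
Offset 13: leading byte 0xF0 = 11110000 → 4-byte char #5 = F0 9F 9A B4.
Offset 17: leading byte 0xF4 = 11110100 → 4-byte char #6 = F4 81 9B A5.
Offset 21: leading byte 0xE1 = 11100001 → 3-byte char #7 = E1 9B 8D.
Offset 24: leading byte 0x27 = 00100111 → 1-byte char #8 = 27.
Leading byte 0x27 = 00100111 matches 0xxxxxxx → 1-byte sequence.
Byte 1: 0x27 = 00100111, payload 0100111 (7 bits).
Concatenate: 0100111 = 0x27 (7 bits → U+0027).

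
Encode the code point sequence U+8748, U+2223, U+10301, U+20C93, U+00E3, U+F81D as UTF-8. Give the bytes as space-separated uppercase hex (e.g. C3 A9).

U+8748: 3-byte form → E8 9D 88.
U+2223: 3-byte form → E2 88 A3.
U+10301: 4-byte form → F0 90 8C 81.
U+20C93: 4-byte form → F0 A0 B2 93.
U+00E3: 2-byte form → C3 A3.
U+F81D: 3-byte form → EF A0 9D.
Concatenated (19 bytes): E8 9D 88 E2 88 A3 F0 90 8C 81 F0 A0 B2 93 C3 A3 EF A0 9D.

E8 9D 88 E2 88 A3 F0 90 8C 81 F0 A0 B2 93 C3 A3 EF A0 9D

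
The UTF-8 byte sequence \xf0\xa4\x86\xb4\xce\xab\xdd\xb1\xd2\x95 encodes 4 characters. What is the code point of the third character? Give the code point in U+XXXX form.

Offset 0: leading byte 0xF0 = 11110000 → 4-byte char #1 = F0 A4 86 B4.
Offset 4: leading byte 0xCE = 11001110 → 2-byte char #2 = CE AB.
Offset 6: leading byte 0xDD = 11011101 → 2-byte char #3 = DD B1.
Leading byte 0xDD = 11011101 matches 110xxxxx → 2-byte sequence.
Byte 1: 0xDD = 11011101, payload 11101 (5 bits).
Byte 2: 0xB1 = 10110001 (10xxxxxx ✓), payload 110001.
Concatenate: 11101110001 = 0x771 (11 bits → U+0771).

U+0771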